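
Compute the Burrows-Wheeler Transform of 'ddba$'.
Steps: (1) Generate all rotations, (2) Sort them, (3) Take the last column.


Rotations (sorted):
  0: $ddba -> last char: a
  1: a$ddb -> last char: b
  2: ba$dd -> last char: d
  3: dba$d -> last char: d
  4: ddba$ -> last char: $


BWT = abdd$


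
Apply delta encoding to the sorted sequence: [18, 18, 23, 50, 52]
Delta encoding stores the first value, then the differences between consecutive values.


First value: 18
Deltas:
  18 - 18 = 0
  23 - 18 = 5
  50 - 23 = 27
  52 - 50 = 2


Delta encoded: [18, 0, 5, 27, 2]


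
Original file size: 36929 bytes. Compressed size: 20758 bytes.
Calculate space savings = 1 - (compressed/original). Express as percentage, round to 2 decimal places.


ratio = compressed/original = 20758/36929 = 0.562106
savings = 1 - ratio = 1 - 0.562106 = 0.437894
as a percentage: 0.437894 * 100 = 43.79%

Space savings = 1 - 20758/36929 = 43.79%


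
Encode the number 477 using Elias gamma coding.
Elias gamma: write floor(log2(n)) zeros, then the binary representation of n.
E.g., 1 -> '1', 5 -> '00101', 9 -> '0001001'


num_bits = floor(log2(477)) + 1 = 9
leading_zeros = num_bits - 1 = 8
binary(477) = 111011101

Elias gamma(477) = '00000000' + '111011101' = 00000000111011101 (17 bits)


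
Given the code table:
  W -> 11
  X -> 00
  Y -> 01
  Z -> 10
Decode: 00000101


Decoding:
00 -> X
00 -> X
01 -> Y
01 -> Y


Result: XXYY


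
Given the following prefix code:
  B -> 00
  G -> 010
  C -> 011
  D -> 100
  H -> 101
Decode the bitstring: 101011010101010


Decoding step by step:
Bits 101 -> H
Bits 011 -> C
Bits 010 -> G
Bits 101 -> H
Bits 010 -> G


Decoded message: HCGHG


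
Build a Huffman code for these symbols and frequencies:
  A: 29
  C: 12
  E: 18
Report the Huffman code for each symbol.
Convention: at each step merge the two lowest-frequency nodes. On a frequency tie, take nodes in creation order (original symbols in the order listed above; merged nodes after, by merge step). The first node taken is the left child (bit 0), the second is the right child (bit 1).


Huffman tree construction:
Step 1: Merge C(12) + E(18) = 30
Step 2: Merge A(29) + (C+E)(30) = 59
Read each symbol's code off the tree from the root (left child = 0, right child = 1).

Codes:
  A: 0 (length 1)
  C: 10 (length 2)
  E: 11 (length 2)
Average code length: 89/59 = 1.5085 bits/symbol


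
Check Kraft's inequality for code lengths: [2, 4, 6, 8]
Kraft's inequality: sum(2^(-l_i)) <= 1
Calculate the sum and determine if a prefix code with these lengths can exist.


Sum = 2^(-2) + 2^(-4) + 2^(-6) + 2^(-8)
    = 0.25 + 0.0625 + 0.015625 + 0.00390625
    = 85/256 = 0.33203125
Since 0.33203125 <= 1, Kraft's inequality IS satisfied.
A prefix code with these lengths CAN exist.

Kraft sum = 0.33203125. Satisfied.


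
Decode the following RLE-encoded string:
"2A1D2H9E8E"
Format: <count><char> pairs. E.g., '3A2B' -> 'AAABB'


Expanding each <count><char> pair:
  2A -> 'AA'
  1D -> 'D'
  2H -> 'HH'
  9E -> 'EEEEEEEEE'
  8E -> 'EEEEEEEE'

Decoded = AADHHEEEEEEEEEEEEEEEEE


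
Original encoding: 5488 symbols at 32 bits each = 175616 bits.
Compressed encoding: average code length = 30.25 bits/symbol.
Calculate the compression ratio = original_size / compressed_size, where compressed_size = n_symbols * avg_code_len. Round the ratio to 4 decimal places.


original_size = n_symbols * orig_bits = 5488 * 32 = 175616 bits
compressed_size = n_symbols * avg_code_len = 5488 * 30.25 = 166012.0 bits
ratio = original_size / compressed_size = 175616 / 166012.0 = 1.0579

Compression ratio = 1.0579


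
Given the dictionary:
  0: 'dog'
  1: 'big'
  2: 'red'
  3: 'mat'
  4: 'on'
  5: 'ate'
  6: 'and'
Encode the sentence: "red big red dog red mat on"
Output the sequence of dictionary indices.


Look up each word in the dictionary:
  'red' -> 2
  'big' -> 1
  'red' -> 2
  'dog' -> 0
  'red' -> 2
  'mat' -> 3
  'on' -> 4

Encoded: [2, 1, 2, 0, 2, 3, 4]


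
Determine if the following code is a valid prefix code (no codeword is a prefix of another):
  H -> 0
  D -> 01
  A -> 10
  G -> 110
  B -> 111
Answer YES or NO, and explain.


Checking each pair (does one codeword prefix another?):
  H='0' vs D='01': prefix -- VIOLATION

NO -- this is NOT a valid prefix code. H (0) is a prefix of D (01).


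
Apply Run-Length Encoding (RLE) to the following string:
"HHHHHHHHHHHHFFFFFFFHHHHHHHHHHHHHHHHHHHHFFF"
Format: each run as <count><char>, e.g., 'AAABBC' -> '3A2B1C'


Scanning runs left to right:
  i=0: run of 'H' x 12 -> '12H'
  i=12: run of 'F' x 7 -> '7F'
  i=19: run of 'H' x 20 -> '20H'
  i=39: run of 'F' x 3 -> '3F'

RLE = 12H7F20H3F


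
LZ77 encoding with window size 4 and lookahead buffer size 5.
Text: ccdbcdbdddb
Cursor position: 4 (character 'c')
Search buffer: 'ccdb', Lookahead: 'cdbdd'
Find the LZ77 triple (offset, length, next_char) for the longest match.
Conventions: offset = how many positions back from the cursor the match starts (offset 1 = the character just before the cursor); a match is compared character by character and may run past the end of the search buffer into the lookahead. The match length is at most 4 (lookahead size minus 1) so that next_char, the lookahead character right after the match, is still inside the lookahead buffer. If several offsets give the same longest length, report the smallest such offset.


Try each offset into the search buffer:
  offset=1 (pos 3, char 'b'): match length 0
  offset=2 (pos 2, char 'd'): match length 0
  offset=3 (pos 1, char 'c'): match length 3
  offset=4 (pos 0, char 'c'): match length 1
Longest match has length 3 at offset 3.
next_char = character at position 4 + 3 = 7 -> 'd'

Best match: offset=3, length=3 (matching 'cdb' starting at position 1)
LZ77 triple: (3, 3, 'd')


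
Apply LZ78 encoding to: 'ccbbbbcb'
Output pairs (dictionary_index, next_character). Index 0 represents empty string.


LZ78 encoding steps:
Dictionary: {0: ''}
Step 1: w='' (idx 0), next='c' -> output (0, 'c'), add 'c' as idx 1
Step 2: w='c' (idx 1), next='b' -> output (1, 'b'), add 'cb' as idx 2
Step 3: w='' (idx 0), next='b' -> output (0, 'b'), add 'b' as idx 3
Step 4: w='b' (idx 3), next='b' -> output (3, 'b'), add 'bb' as idx 4
Step 5: w='cb' (idx 2), end of input -> output (2, '')


Encoded: [(0, 'c'), (1, 'b'), (0, 'b'), (3, 'b'), (2, '')]


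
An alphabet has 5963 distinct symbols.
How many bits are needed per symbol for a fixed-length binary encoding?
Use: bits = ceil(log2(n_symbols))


log2(5963) = 12.5418
Bracket: 2^12 = 4096 < 5963 <= 2^13 = 8192
So ceil(log2(5963)) = 13

bits = ceil(log2(5963)) = ceil(12.5418) = 13 bits


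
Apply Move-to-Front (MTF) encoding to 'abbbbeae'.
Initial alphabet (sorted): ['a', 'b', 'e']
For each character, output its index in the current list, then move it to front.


MTF encoding:
'a': index 0 in ['a', 'b', 'e'] -> ['a', 'b', 'e']
'b': index 1 in ['a', 'b', 'e'] -> ['b', 'a', 'e']
'b': index 0 in ['b', 'a', 'e'] -> ['b', 'a', 'e']
'b': index 0 in ['b', 'a', 'e'] -> ['b', 'a', 'e']
'b': index 0 in ['b', 'a', 'e'] -> ['b', 'a', 'e']
'e': index 2 in ['b', 'a', 'e'] -> ['e', 'b', 'a']
'a': index 2 in ['e', 'b', 'a'] -> ['a', 'e', 'b']
'e': index 1 in ['a', 'e', 'b'] -> ['e', 'a', 'b']


Output: [0, 1, 0, 0, 0, 2, 2, 1]


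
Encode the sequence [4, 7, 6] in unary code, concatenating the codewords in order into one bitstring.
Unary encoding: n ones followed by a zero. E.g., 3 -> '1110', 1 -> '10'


Encode each number as n ones followed by a terminating 0:
  4 -> 11110 (5 bits)
  7 -> 11111110 (8 bits)
  6 -> 1111110 (7 bits)
Total length = 5 + 8 + 7 = 20 bits.

Unary([4, 7, 6]) = 11110111111101111110 (20 bits)


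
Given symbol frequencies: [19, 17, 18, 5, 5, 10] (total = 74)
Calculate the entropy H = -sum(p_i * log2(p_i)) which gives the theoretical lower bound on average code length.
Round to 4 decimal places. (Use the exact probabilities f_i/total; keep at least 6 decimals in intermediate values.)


Per-symbol terms -p_i * log2(p_i) with p_i = f_i/74:
  p = 19/74 = 0.256757: log2(p) = -1.961526, -p*log2(p) = 0.503635
  p = 17/74 = 0.229730: log2(p) = -2.121991, -p*log2(p) = 0.487484
  p = 18/74 = 0.243243: log2(p) = -2.039528, -p*log2(p) = 0.496101
  p = 5/74 = 0.067568: log2(p) = -3.887525, -p*log2(p) = 0.262671
  p = 5/74 = 0.067568: log2(p) = -3.887525, -p*log2(p) = 0.262671
  p = 10/74 = 0.135135: log2(p) = -2.887525, -p*log2(p) = 0.390206
H = 0.503635 + 0.487484 + 0.496101 + 0.262671 + 0.262671 + 0.390206 = 2.402768

H = 2.4028 bits/symbol


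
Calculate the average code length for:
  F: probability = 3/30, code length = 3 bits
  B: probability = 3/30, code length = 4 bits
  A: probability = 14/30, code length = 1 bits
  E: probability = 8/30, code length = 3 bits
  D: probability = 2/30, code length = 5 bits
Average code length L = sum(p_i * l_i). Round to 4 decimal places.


Weighted contributions p_i * l_i:
  F: (3/30) * 3 = 9/30
  B: (3/30) * 4 = 12/30
  A: (14/30) * 1 = 14/30
  E: (8/30) * 3 = 24/30
  D: (2/30) * 5 = 10/30
Sum = (9 + 12 + 14 + 24 + 10)/30 = 69/30

L = 69/30 = 2.3000 bits/symbol


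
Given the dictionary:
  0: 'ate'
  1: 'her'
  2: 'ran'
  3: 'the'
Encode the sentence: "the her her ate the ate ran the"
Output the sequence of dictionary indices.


Look up each word in the dictionary:
  'the' -> 3
  'her' -> 1
  'her' -> 1
  'ate' -> 0
  'the' -> 3
  'ate' -> 0
  'ran' -> 2
  'the' -> 3

Encoded: [3, 1, 1, 0, 3, 0, 2, 3]


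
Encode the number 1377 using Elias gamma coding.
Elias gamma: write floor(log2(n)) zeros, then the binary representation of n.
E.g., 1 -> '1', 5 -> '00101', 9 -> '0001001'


num_bits = floor(log2(1377)) + 1 = 11
leading_zeros = num_bits - 1 = 10
binary(1377) = 10101100001

Elias gamma(1377) = '0000000000' + '10101100001' = 000000000010101100001 (21 bits)


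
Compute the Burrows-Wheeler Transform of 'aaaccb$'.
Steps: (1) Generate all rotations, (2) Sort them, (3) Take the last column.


Rotations (sorted):
  0: $aaaccb -> last char: b
  1: aaaccb$ -> last char: $
  2: aaccb$a -> last char: a
  3: accb$aa -> last char: a
  4: b$aaacc -> last char: c
  5: cb$aaac -> last char: c
  6: ccb$aaa -> last char: a


BWT = b$aacca


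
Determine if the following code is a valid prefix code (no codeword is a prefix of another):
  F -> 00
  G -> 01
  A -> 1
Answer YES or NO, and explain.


Checking each pair (does one codeword prefix another?):
  F='00' vs G='01': no prefix
  F='00' vs A='1': no prefix
  G='01' vs F='00': no prefix
  G='01' vs A='1': no prefix
  A='1' vs F='00': no prefix
  A='1' vs G='01': no prefix
No violation found over all pairs.

YES -- this is a valid prefix code. No codeword is a prefix of any other codeword.


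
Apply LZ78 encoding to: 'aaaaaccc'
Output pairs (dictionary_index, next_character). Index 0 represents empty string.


LZ78 encoding steps:
Dictionary: {0: ''}
Step 1: w='' (idx 0), next='a' -> output (0, 'a'), add 'a' as idx 1
Step 2: w='a' (idx 1), next='a' -> output (1, 'a'), add 'aa' as idx 2
Step 3: w='aa' (idx 2), next='c' -> output (2, 'c'), add 'aac' as idx 3
Step 4: w='' (idx 0), next='c' -> output (0, 'c'), add 'c' as idx 4
Step 5: w='c' (idx 4), end of input -> output (4, '')


Encoded: [(0, 'a'), (1, 'a'), (2, 'c'), (0, 'c'), (4, '')]


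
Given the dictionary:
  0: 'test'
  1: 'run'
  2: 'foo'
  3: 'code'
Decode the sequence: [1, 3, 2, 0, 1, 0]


Look up each index in the dictionary:
  1 -> 'run'
  3 -> 'code'
  2 -> 'foo'
  0 -> 'test'
  1 -> 'run'
  0 -> 'test'

Decoded: "run code foo test run test"


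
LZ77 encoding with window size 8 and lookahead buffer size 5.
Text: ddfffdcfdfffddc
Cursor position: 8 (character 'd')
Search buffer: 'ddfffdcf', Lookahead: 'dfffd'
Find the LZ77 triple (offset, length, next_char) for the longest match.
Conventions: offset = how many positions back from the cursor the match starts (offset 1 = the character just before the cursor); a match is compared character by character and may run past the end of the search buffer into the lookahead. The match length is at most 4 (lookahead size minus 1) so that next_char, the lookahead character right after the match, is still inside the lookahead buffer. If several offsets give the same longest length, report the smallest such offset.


Try each offset into the search buffer:
  offset=1 (pos 7, char 'f'): match length 0
  offset=2 (pos 6, char 'c'): match length 0
  offset=3 (pos 5, char 'd'): match length 1
  offset=4 (pos 4, char 'f'): match length 0
  offset=5 (pos 3, char 'f'): match length 0
  offset=6 (pos 2, char 'f'): match length 0
  offset=7 (pos 1, char 'd'): match length 4
  offset=8 (pos 0, char 'd'): match length 1
Longest match has length 4 at offset 7.
next_char = character at position 8 + 4 = 12 -> 'd'

Best match: offset=7, length=4 (matching 'dfff' starting at position 1)
LZ77 triple: (7, 4, 'd')


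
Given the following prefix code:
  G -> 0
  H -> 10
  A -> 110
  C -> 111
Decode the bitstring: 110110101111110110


Decoding step by step:
Bits 110 -> A
Bits 110 -> A
Bits 10 -> H
Bits 111 -> C
Bits 111 -> C
Bits 0 -> G
Bits 110 -> A


Decoded message: AAHCCGA


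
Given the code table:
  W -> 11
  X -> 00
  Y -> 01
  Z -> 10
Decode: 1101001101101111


Decoding:
11 -> W
01 -> Y
00 -> X
11 -> W
01 -> Y
10 -> Z
11 -> W
11 -> W


Result: WYXWYZWW


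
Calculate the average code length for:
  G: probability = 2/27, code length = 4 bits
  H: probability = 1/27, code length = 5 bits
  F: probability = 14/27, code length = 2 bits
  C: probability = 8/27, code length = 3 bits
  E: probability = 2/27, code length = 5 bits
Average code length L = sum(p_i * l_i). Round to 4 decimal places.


Weighted contributions p_i * l_i:
  G: (2/27) * 4 = 8/27
  H: (1/27) * 5 = 5/27
  F: (14/27) * 2 = 28/27
  C: (8/27) * 3 = 24/27
  E: (2/27) * 5 = 10/27
Sum = (8 + 5 + 28 + 24 + 10)/27 = 75/27

L = 75/27 = 2.7778 bits/symbol


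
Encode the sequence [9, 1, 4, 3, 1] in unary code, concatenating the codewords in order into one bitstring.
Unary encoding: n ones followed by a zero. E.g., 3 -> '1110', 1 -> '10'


Encode each number as n ones followed by a terminating 0:
  9 -> 1111111110 (10 bits)
  1 -> 10 (2 bits)
  4 -> 11110 (5 bits)
  3 -> 1110 (4 bits)
  1 -> 10 (2 bits)
Total length = 10 + 2 + 5 + 4 + 2 = 23 bits.

Unary([9, 1, 4, 3, 1]) = 11111111101011110111010 (23 bits)


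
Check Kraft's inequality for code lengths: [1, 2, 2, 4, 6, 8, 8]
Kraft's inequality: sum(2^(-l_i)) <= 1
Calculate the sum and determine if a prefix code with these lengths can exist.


Sum = 2^(-1) + 2^(-2) + 2^(-2) + 2^(-4) + 2^(-6) + 2^(-8) + 2^(-8)
    = 0.5 + 0.25 + 0.25 + 0.0625 + 0.015625 + 0.00390625 + 0.00390625
    = 278/256 = 1.0859375
Since 1.0859375 > 1, Kraft's inequality is NOT satisfied.
A prefix code with these lengths CANNOT exist.

Kraft sum = 1.0859375. Not satisfied.


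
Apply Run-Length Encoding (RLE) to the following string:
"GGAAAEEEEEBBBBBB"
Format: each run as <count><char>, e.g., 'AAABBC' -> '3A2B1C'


Scanning runs left to right:
  i=0: run of 'G' x 2 -> '2G'
  i=2: run of 'A' x 3 -> '3A'
  i=5: run of 'E' x 5 -> '5E'
  i=10: run of 'B' x 6 -> '6B'

RLE = 2G3A5E6B


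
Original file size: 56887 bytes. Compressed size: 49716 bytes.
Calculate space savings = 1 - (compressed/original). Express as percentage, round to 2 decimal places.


ratio = compressed/original = 49716/56887 = 0.873943
savings = 1 - ratio = 1 - 0.873943 = 0.126057
as a percentage: 0.126057 * 100 = 12.61%

Space savings = 1 - 49716/56887 = 12.61%


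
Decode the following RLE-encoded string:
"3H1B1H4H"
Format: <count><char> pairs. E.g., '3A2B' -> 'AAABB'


Expanding each <count><char> pair:
  3H -> 'HHH'
  1B -> 'B'
  1H -> 'H'
  4H -> 'HHHH'

Decoded = HHHBHHHHH


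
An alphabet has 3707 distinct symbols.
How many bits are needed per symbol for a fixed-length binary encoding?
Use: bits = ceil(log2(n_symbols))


log2(3707) = 11.856
Bracket: 2^11 = 2048 < 3707 <= 2^12 = 4096
So ceil(log2(3707)) = 12

bits = ceil(log2(3707)) = ceil(11.856) = 12 bits


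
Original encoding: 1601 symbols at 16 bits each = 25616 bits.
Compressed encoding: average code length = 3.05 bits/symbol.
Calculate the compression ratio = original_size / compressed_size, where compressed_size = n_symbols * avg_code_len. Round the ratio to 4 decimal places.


original_size = n_symbols * orig_bits = 1601 * 16 = 25616 bits
compressed_size = n_symbols * avg_code_len = 1601 * 3.05 = 4883.05 bits
ratio = original_size / compressed_size = 25616 / 4883.05 = 5.2459

Compression ratio = 5.2459


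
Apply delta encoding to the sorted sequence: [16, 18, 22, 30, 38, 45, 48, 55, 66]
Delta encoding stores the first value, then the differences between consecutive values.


First value: 16
Deltas:
  18 - 16 = 2
  22 - 18 = 4
  30 - 22 = 8
  38 - 30 = 8
  45 - 38 = 7
  48 - 45 = 3
  55 - 48 = 7
  66 - 55 = 11


Delta encoded: [16, 2, 4, 8, 8, 7, 3, 7, 11]


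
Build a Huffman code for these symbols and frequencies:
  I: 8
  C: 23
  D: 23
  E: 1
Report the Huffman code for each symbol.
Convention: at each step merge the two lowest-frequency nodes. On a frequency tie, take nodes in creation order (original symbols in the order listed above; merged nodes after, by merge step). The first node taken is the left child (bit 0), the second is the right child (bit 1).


Huffman tree construction:
Step 1: Merge E(1) + I(8) = 9
Step 2: Merge (E+I)(9) + C(23) = 32
Step 3: Merge D(23) + ((E+I)+C)(32) = 55
Read each symbol's code off the tree from the root (left child = 0, right child = 1).

Codes:
  I: 101 (length 3)
  C: 11 (length 2)
  D: 0 (length 1)
  E: 100 (length 3)
Average code length: 96/55 = 1.7455 bits/symbol


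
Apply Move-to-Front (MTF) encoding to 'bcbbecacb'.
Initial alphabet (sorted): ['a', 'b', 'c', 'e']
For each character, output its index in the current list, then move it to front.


MTF encoding:
'b': index 1 in ['a', 'b', 'c', 'e'] -> ['b', 'a', 'c', 'e']
'c': index 2 in ['b', 'a', 'c', 'e'] -> ['c', 'b', 'a', 'e']
'b': index 1 in ['c', 'b', 'a', 'e'] -> ['b', 'c', 'a', 'e']
'b': index 0 in ['b', 'c', 'a', 'e'] -> ['b', 'c', 'a', 'e']
'e': index 3 in ['b', 'c', 'a', 'e'] -> ['e', 'b', 'c', 'a']
'c': index 2 in ['e', 'b', 'c', 'a'] -> ['c', 'e', 'b', 'a']
'a': index 3 in ['c', 'e', 'b', 'a'] -> ['a', 'c', 'e', 'b']
'c': index 1 in ['a', 'c', 'e', 'b'] -> ['c', 'a', 'e', 'b']
'b': index 3 in ['c', 'a', 'e', 'b'] -> ['b', 'c', 'a', 'e']


Output: [1, 2, 1, 0, 3, 2, 3, 1, 3]


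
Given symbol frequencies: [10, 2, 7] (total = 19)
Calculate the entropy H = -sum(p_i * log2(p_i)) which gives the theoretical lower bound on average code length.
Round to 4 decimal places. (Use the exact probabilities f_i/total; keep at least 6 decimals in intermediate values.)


Per-symbol terms -p_i * log2(p_i) with p_i = f_i/19:
  p = 10/19 = 0.526316: log2(p) = -0.925999, -p*log2(p) = 0.487368
  p = 2/19 = 0.105263: log2(p) = -3.247928, -p*log2(p) = 0.341887
  p = 7/19 = 0.368421: log2(p) = -1.440573, -p*log2(p) = 0.530737
H = 0.487368 + 0.341887 + 0.530737 = 1.359992

H = 1.36 bits/symbol


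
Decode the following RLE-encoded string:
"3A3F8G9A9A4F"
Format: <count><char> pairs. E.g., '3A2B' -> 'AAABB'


Expanding each <count><char> pair:
  3A -> 'AAA'
  3F -> 'FFF'
  8G -> 'GGGGGGGG'
  9A -> 'AAAAAAAAA'
  9A -> 'AAAAAAAAA'
  4F -> 'FFFF'

Decoded = AAAFFFGGGGGGGGAAAAAAAAAAAAAAAAAAFFFF


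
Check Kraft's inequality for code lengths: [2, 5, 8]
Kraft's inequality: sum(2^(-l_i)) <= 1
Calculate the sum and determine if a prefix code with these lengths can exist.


Sum = 2^(-2) + 2^(-5) + 2^(-8)
    = 0.25 + 0.03125 + 0.00390625
    = 73/256 = 0.28515625
Since 0.28515625 <= 1, Kraft's inequality IS satisfied.
A prefix code with these lengths CAN exist.

Kraft sum = 0.28515625. Satisfied.


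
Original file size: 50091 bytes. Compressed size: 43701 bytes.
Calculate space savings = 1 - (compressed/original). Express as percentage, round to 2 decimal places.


ratio = compressed/original = 43701/50091 = 0.872432
savings = 1 - ratio = 1 - 0.872432 = 0.127568
as a percentage: 0.127568 * 100 = 12.76%

Space savings = 1 - 43701/50091 = 12.76%


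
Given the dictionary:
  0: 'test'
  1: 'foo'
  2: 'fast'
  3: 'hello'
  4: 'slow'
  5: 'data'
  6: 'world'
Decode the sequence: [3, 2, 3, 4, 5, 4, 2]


Look up each index in the dictionary:
  3 -> 'hello'
  2 -> 'fast'
  3 -> 'hello'
  4 -> 'slow'
  5 -> 'data'
  4 -> 'slow'
  2 -> 'fast'

Decoded: "hello fast hello slow data slow fast"


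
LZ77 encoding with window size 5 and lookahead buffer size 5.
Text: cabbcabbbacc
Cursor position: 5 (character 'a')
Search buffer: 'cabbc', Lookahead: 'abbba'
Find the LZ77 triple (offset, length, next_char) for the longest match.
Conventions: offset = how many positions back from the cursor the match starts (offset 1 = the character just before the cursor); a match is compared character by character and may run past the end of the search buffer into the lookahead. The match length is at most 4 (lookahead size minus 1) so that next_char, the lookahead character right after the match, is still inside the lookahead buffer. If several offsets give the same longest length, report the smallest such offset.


Try each offset into the search buffer:
  offset=1 (pos 4, char 'c'): match length 0
  offset=2 (pos 3, char 'b'): match length 0
  offset=3 (pos 2, char 'b'): match length 0
  offset=4 (pos 1, char 'a'): match length 3
  offset=5 (pos 0, char 'c'): match length 0
Longest match has length 3 at offset 4.
next_char = character at position 5 + 3 = 8 -> 'b'

Best match: offset=4, length=3 (matching 'abb' starting at position 1)
LZ77 triple: (4, 3, 'b')


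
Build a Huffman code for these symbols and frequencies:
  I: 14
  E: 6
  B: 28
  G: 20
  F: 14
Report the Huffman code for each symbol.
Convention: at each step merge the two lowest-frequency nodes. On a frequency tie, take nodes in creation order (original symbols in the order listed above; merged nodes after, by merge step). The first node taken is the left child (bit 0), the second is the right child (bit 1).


Huffman tree construction:
Step 1: Merge E(6) + I(14) = 20
Step 2: Merge F(14) + G(20) = 34
Step 3: Merge (E+I)(20) + B(28) = 48
Step 4: Merge (F+G)(34) + ((E+I)+B)(48) = 82
Read each symbol's code off the tree from the root (left child = 0, right child = 1).

Codes:
  I: 101 (length 3)
  E: 100 (length 3)
  B: 11 (length 2)
  G: 01 (length 2)
  F: 00 (length 2)
Average code length: 184/82 = 2.2439 bits/symbol


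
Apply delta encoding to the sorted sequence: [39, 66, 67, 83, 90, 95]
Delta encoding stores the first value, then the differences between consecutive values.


First value: 39
Deltas:
  66 - 39 = 27
  67 - 66 = 1
  83 - 67 = 16
  90 - 83 = 7
  95 - 90 = 5


Delta encoded: [39, 27, 1, 16, 7, 5]


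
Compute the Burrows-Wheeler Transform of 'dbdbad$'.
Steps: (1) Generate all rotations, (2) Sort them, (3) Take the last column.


Rotations (sorted):
  0: $dbdbad -> last char: d
  1: ad$dbdb -> last char: b
  2: bad$dbd -> last char: d
  3: bdbad$d -> last char: d
  4: d$dbdba -> last char: a
  5: dbad$db -> last char: b
  6: dbdbad$ -> last char: $


BWT = dbddab$


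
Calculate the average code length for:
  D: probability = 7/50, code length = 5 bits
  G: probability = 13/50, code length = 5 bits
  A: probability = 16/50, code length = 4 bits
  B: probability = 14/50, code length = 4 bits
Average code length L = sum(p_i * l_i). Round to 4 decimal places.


Weighted contributions p_i * l_i:
  D: (7/50) * 5 = 35/50
  G: (13/50) * 5 = 65/50
  A: (16/50) * 4 = 64/50
  B: (14/50) * 4 = 56/50
Sum = (35 + 65 + 64 + 56)/50 = 220/50

L = 220/50 = 4.4000 bits/symbol


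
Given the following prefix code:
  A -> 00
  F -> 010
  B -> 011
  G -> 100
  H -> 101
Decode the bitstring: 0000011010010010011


Decoding step by step:
Bits 00 -> A
Bits 00 -> A
Bits 011 -> B
Bits 010 -> F
Bits 010 -> F
Bits 010 -> F
Bits 011 -> B


Decoded message: AABFFFB


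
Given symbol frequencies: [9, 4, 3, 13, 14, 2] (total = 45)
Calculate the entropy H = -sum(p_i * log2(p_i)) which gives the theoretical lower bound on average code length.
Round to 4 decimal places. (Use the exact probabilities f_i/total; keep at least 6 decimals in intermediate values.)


Per-symbol terms -p_i * log2(p_i) with p_i = f_i/45:
  p = 9/45 = 0.200000: log2(p) = -2.321928, -p*log2(p) = 0.464386
  p = 4/45 = 0.088889: log2(p) = -3.491853, -p*log2(p) = 0.310387
  p = 3/45 = 0.066667: log2(p) = -3.906891, -p*log2(p) = 0.260459
  p = 13/45 = 0.288889: log2(p) = -1.791413, -p*log2(p) = 0.517519
  p = 14/45 = 0.311111: log2(p) = -1.684498, -p*log2(p) = 0.524066
  p = 2/45 = 0.044444: log2(p) = -4.491853, -p*log2(p) = 0.199638
H = 0.464386 + 0.310387 + 0.260459 + 0.517519 + 0.524066 + 0.199638 = 2.276455

H = 2.2765 bits/symbol


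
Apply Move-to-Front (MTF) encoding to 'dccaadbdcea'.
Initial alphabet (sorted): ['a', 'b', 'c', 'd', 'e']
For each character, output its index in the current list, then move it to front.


MTF encoding:
'd': index 3 in ['a', 'b', 'c', 'd', 'e'] -> ['d', 'a', 'b', 'c', 'e']
'c': index 3 in ['d', 'a', 'b', 'c', 'e'] -> ['c', 'd', 'a', 'b', 'e']
'c': index 0 in ['c', 'd', 'a', 'b', 'e'] -> ['c', 'd', 'a', 'b', 'e']
'a': index 2 in ['c', 'd', 'a', 'b', 'e'] -> ['a', 'c', 'd', 'b', 'e']
'a': index 0 in ['a', 'c', 'd', 'b', 'e'] -> ['a', 'c', 'd', 'b', 'e']
'd': index 2 in ['a', 'c', 'd', 'b', 'e'] -> ['d', 'a', 'c', 'b', 'e']
'b': index 3 in ['d', 'a', 'c', 'b', 'e'] -> ['b', 'd', 'a', 'c', 'e']
'd': index 1 in ['b', 'd', 'a', 'c', 'e'] -> ['d', 'b', 'a', 'c', 'e']
'c': index 3 in ['d', 'b', 'a', 'c', 'e'] -> ['c', 'd', 'b', 'a', 'e']
'e': index 4 in ['c', 'd', 'b', 'a', 'e'] -> ['e', 'c', 'd', 'b', 'a']
'a': index 4 in ['e', 'c', 'd', 'b', 'a'] -> ['a', 'e', 'c', 'd', 'b']


Output: [3, 3, 0, 2, 0, 2, 3, 1, 3, 4, 4]


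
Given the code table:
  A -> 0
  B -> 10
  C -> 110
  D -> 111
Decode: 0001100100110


Decoding:
0 -> A
0 -> A
0 -> A
110 -> C
0 -> A
10 -> B
0 -> A
110 -> C


Result: AAACABAC


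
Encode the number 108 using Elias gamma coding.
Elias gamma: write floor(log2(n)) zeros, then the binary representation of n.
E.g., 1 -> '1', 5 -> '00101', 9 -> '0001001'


num_bits = floor(log2(108)) + 1 = 7
leading_zeros = num_bits - 1 = 6
binary(108) = 1101100

Elias gamma(108) = '000000' + '1101100' = 0000001101100 (13 bits)


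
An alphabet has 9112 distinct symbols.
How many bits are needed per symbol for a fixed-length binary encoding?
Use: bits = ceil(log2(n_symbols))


log2(9112) = 13.1536
Bracket: 2^13 = 8192 < 9112 <= 2^14 = 16384
So ceil(log2(9112)) = 14

bits = ceil(log2(9112)) = ceil(13.1536) = 14 bits


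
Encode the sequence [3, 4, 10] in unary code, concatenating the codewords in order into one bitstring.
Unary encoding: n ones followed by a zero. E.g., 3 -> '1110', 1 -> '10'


Encode each number as n ones followed by a terminating 0:
  3 -> 1110 (4 bits)
  4 -> 11110 (5 bits)
  10 -> 11111111110 (11 bits)
Total length = 4 + 5 + 11 = 20 bits.

Unary([3, 4, 10]) = 11101111011111111110 (20 bits)


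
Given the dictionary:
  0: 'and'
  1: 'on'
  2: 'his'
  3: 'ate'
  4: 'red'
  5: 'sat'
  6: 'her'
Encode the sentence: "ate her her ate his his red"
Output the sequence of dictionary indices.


Look up each word in the dictionary:
  'ate' -> 3
  'her' -> 6
  'her' -> 6
  'ate' -> 3
  'his' -> 2
  'his' -> 2
  'red' -> 4

Encoded: [3, 6, 6, 3, 2, 2, 4]


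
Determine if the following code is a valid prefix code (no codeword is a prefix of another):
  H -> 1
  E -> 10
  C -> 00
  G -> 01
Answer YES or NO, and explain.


Checking each pair (does one codeword prefix another?):
  H='1' vs E='10': prefix -- VIOLATION

NO -- this is NOT a valid prefix code. H (1) is a prefix of E (10).


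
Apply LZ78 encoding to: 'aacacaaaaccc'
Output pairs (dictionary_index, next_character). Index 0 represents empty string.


LZ78 encoding steps:
Dictionary: {0: ''}
Step 1: w='' (idx 0), next='a' -> output (0, 'a'), add 'a' as idx 1
Step 2: w='a' (idx 1), next='c' -> output (1, 'c'), add 'ac' as idx 2
Step 3: w='ac' (idx 2), next='a' -> output (2, 'a'), add 'aca' as idx 3
Step 4: w='a' (idx 1), next='a' -> output (1, 'a'), add 'aa' as idx 4
Step 5: w='ac' (idx 2), next='c' -> output (2, 'c'), add 'acc' as idx 5
Step 6: w='' (idx 0), next='c' -> output (0, 'c'), add 'c' as idx 6


Encoded: [(0, 'a'), (1, 'c'), (2, 'a'), (1, 'a'), (2, 'c'), (0, 'c')]


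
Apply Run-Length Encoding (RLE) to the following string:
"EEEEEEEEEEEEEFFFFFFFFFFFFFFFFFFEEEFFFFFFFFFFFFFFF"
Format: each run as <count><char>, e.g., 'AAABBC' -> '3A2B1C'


Scanning runs left to right:
  i=0: run of 'E' x 13 -> '13E'
  i=13: run of 'F' x 18 -> '18F'
  i=31: run of 'E' x 3 -> '3E'
  i=34: run of 'F' x 15 -> '15F'

RLE = 13E18F3E15F


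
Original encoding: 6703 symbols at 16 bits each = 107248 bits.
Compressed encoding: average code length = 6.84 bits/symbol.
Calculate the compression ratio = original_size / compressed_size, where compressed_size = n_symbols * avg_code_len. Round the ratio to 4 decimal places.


original_size = n_symbols * orig_bits = 6703 * 16 = 107248 bits
compressed_size = n_symbols * avg_code_len = 6703 * 6.84 = 45848.52 bits
ratio = original_size / compressed_size = 107248 / 45848.52 = 2.3392

Compression ratio = 2.3392


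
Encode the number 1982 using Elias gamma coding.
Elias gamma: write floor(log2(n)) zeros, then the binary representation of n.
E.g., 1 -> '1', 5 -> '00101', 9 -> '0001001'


num_bits = floor(log2(1982)) + 1 = 11
leading_zeros = num_bits - 1 = 10
binary(1982) = 11110111110

Elias gamma(1982) = '0000000000' + '11110111110' = 000000000011110111110 (21 bits)


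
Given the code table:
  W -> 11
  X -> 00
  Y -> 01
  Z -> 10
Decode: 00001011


Decoding:
00 -> X
00 -> X
10 -> Z
11 -> W


Result: XXZW


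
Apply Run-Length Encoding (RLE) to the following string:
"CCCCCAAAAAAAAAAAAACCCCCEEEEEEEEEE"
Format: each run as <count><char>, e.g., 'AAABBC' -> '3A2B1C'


Scanning runs left to right:
  i=0: run of 'C' x 5 -> '5C'
  i=5: run of 'A' x 13 -> '13A'
  i=18: run of 'C' x 5 -> '5C'
  i=23: run of 'E' x 10 -> '10E'

RLE = 5C13A5C10E


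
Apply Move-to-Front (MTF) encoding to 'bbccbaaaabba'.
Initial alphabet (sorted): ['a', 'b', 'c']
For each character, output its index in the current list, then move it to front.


MTF encoding:
'b': index 1 in ['a', 'b', 'c'] -> ['b', 'a', 'c']
'b': index 0 in ['b', 'a', 'c'] -> ['b', 'a', 'c']
'c': index 2 in ['b', 'a', 'c'] -> ['c', 'b', 'a']
'c': index 0 in ['c', 'b', 'a'] -> ['c', 'b', 'a']
'b': index 1 in ['c', 'b', 'a'] -> ['b', 'c', 'a']
'a': index 2 in ['b', 'c', 'a'] -> ['a', 'b', 'c']
'a': index 0 in ['a', 'b', 'c'] -> ['a', 'b', 'c']
'a': index 0 in ['a', 'b', 'c'] -> ['a', 'b', 'c']
'a': index 0 in ['a', 'b', 'c'] -> ['a', 'b', 'c']
'b': index 1 in ['a', 'b', 'c'] -> ['b', 'a', 'c']
'b': index 0 in ['b', 'a', 'c'] -> ['b', 'a', 'c']
'a': index 1 in ['b', 'a', 'c'] -> ['a', 'b', 'c']


Output: [1, 0, 2, 0, 1, 2, 0, 0, 0, 1, 0, 1]


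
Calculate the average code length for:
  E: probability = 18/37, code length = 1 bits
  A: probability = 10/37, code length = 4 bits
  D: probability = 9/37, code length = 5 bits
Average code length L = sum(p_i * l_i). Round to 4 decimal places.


Weighted contributions p_i * l_i:
  E: (18/37) * 1 = 18/37
  A: (10/37) * 4 = 40/37
  D: (9/37) * 5 = 45/37
Sum = (18 + 40 + 45)/37 = 103/37

L = 103/37 = 2.7838 bits/symbol


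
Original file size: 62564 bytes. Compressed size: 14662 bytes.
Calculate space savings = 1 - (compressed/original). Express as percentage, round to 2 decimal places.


ratio = compressed/original = 14662/62564 = 0.234352
savings = 1 - ratio = 1 - 0.234352 = 0.765648
as a percentage: 0.765648 * 100 = 76.56%

Space savings = 1 - 14662/62564 = 76.56%


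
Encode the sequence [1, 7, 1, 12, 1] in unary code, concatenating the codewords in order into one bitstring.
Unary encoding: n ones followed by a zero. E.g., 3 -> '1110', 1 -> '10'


Encode each number as n ones followed by a terminating 0:
  1 -> 10 (2 bits)
  7 -> 11111110 (8 bits)
  1 -> 10 (2 bits)
  12 -> 1111111111110 (13 bits)
  1 -> 10 (2 bits)
Total length = 2 + 8 + 2 + 13 + 2 = 27 bits.

Unary([1, 7, 1, 12, 1]) = 101111111010111111111111010 (27 bits)


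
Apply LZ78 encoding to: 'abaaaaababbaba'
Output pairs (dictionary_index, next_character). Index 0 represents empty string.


LZ78 encoding steps:
Dictionary: {0: ''}
Step 1: w='' (idx 0), next='a' -> output (0, 'a'), add 'a' as idx 1
Step 2: w='' (idx 0), next='b' -> output (0, 'b'), add 'b' as idx 2
Step 3: w='a' (idx 1), next='a' -> output (1, 'a'), add 'aa' as idx 3
Step 4: w='aa' (idx 3), next='a' -> output (3, 'a'), add 'aaa' as idx 4
Step 5: w='b' (idx 2), next='a' -> output (2, 'a'), add 'ba' as idx 5
Step 6: w='b' (idx 2), next='b' -> output (2, 'b'), add 'bb' as idx 6
Step 7: w='a' (idx 1), next='b' -> output (1, 'b'), add 'ab' as idx 7
Step 8: w='a' (idx 1), end of input -> output (1, '')


Encoded: [(0, 'a'), (0, 'b'), (1, 'a'), (3, 'a'), (2, 'a'), (2, 'b'), (1, 'b'), (1, '')]


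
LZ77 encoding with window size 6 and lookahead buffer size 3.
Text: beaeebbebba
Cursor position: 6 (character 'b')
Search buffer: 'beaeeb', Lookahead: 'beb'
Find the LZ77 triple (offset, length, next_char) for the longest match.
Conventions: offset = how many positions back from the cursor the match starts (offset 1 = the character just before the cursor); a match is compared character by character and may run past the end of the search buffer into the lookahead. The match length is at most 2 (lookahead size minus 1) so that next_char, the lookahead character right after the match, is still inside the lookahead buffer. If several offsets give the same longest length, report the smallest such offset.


Try each offset into the search buffer:
  offset=1 (pos 5, char 'b'): match length 1
  offset=2 (pos 4, char 'e'): match length 0
  offset=3 (pos 3, char 'e'): match length 0
  offset=4 (pos 2, char 'a'): match length 0
  offset=5 (pos 1, char 'e'): match length 0
  offset=6 (pos 0, char 'b'): match length 2
Longest match has length 2 at offset 6.
next_char = character at position 6 + 2 = 8 -> 'b'

Best match: offset=6, length=2 (matching 'be' starting at position 0)
LZ77 triple: (6, 2, 'b')


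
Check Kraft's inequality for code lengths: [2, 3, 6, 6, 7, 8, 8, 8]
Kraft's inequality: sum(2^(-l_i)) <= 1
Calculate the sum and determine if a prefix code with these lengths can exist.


Sum = 2^(-2) + 2^(-3) + 2^(-6) + 2^(-6) + 2^(-7) + 2^(-8) + 2^(-8) + 2^(-8)
    = 0.25 + 0.125 + 0.015625 + 0.015625 + 0.0078125 + 0.00390625 + 0.00390625 + 0.00390625
    = 109/256 = 0.42578125
Since 0.42578125 <= 1, Kraft's inequality IS satisfied.
A prefix code with these lengths CAN exist.

Kraft sum = 0.42578125. Satisfied.


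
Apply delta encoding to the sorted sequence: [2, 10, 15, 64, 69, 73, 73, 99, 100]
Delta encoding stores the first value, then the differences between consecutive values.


First value: 2
Deltas:
  10 - 2 = 8
  15 - 10 = 5
  64 - 15 = 49
  69 - 64 = 5
  73 - 69 = 4
  73 - 73 = 0
  99 - 73 = 26
  100 - 99 = 1


Delta encoded: [2, 8, 5, 49, 5, 4, 0, 26, 1]


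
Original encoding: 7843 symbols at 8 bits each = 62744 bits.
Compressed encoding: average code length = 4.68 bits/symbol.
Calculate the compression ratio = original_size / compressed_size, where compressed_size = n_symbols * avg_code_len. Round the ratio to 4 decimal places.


original_size = n_symbols * orig_bits = 7843 * 8 = 62744 bits
compressed_size = n_symbols * avg_code_len = 7843 * 4.68 = 36705.24 bits
ratio = original_size / compressed_size = 62744 / 36705.24 = 1.7094

Compression ratio = 1.7094


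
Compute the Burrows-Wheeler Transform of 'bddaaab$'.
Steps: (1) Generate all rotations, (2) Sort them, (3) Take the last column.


Rotations (sorted):
  0: $bddaaab -> last char: b
  1: aaab$bdd -> last char: d
  2: aab$bdda -> last char: a
  3: ab$bddaa -> last char: a
  4: b$bddaaa -> last char: a
  5: bddaaab$ -> last char: $
  6: daaab$bd -> last char: d
  7: ddaaab$b -> last char: b


BWT = bdaaa$db


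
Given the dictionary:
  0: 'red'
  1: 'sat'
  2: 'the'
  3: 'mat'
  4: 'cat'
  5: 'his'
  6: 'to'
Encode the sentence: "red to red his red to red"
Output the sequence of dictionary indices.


Look up each word in the dictionary:
  'red' -> 0
  'to' -> 6
  'red' -> 0
  'his' -> 5
  'red' -> 0
  'to' -> 6
  'red' -> 0

Encoded: [0, 6, 0, 5, 0, 6, 0]


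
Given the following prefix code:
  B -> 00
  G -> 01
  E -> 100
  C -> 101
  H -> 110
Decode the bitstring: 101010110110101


Decoding step by step:
Bits 101 -> C
Bits 01 -> G
Bits 01 -> G
Bits 101 -> C
Bits 101 -> C
Bits 01 -> G


Decoded message: CGGCCG


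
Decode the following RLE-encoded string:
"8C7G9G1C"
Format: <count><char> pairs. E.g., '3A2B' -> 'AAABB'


Expanding each <count><char> pair:
  8C -> 'CCCCCCCC'
  7G -> 'GGGGGGG'
  9G -> 'GGGGGGGGG'
  1C -> 'C'

Decoded = CCCCCCCCGGGGGGGGGGGGGGGGC


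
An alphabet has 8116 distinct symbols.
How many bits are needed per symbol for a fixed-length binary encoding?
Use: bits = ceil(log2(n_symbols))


log2(8116) = 12.9866
Bracket: 2^12 = 4096 < 8116 <= 2^13 = 8192
So ceil(log2(8116)) = 13

bits = ceil(log2(8116)) = ceil(12.9866) = 13 bits


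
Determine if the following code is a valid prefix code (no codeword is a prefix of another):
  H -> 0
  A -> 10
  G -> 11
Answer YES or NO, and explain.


Checking each pair (does one codeword prefix another?):
  H='0' vs A='10': no prefix
  H='0' vs G='11': no prefix
  A='10' vs H='0': no prefix
  A='10' vs G='11': no prefix
  G='11' vs H='0': no prefix
  G='11' vs A='10': no prefix
No violation found over all pairs.

YES -- this is a valid prefix code. No codeword is a prefix of any other codeword.


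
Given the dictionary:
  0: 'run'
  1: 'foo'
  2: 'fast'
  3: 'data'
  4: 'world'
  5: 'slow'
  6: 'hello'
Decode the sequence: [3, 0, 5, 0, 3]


Look up each index in the dictionary:
  3 -> 'data'
  0 -> 'run'
  5 -> 'slow'
  0 -> 'run'
  3 -> 'data'

Decoded: "data run slow run data"


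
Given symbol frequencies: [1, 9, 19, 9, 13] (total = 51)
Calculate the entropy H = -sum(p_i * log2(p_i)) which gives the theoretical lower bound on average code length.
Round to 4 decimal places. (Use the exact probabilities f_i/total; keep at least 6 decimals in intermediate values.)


Per-symbol terms -p_i * log2(p_i) with p_i = f_i/51:
  p = 1/51 = 0.019608: log2(p) = -5.672425, -p*log2(p) = 0.111224
  p = 9/51 = 0.176471: log2(p) = -2.502500, -p*log2(p) = 0.441618
  p = 19/51 = 0.372549: log2(p) = -1.424498, -p*log2(p) = 0.530695
  p = 9/51 = 0.176471: log2(p) = -2.502500, -p*log2(p) = 0.441618
  p = 13/51 = 0.254902: log2(p) = -1.971986, -p*log2(p) = 0.502663
H = 0.111224 + 0.441618 + 0.530695 + 0.441618 + 0.502663 = 2.027818

H = 2.0278 bits/symbol


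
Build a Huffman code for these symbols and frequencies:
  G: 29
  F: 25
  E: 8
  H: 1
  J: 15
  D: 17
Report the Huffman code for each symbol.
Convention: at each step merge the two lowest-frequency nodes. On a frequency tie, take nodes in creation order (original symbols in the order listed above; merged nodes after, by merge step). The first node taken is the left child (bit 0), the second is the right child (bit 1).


Huffman tree construction:
Step 1: Merge H(1) + E(8) = 9
Step 2: Merge (H+E)(9) + J(15) = 24
Step 3: Merge D(17) + ((H+E)+J)(24) = 41
Step 4: Merge F(25) + G(29) = 54
Step 5: Merge (D+((H+E)+J))(41) + (F+G)(54) = 95
Read each symbol's code off the tree from the root (left child = 0, right child = 1).

Codes:
  G: 11 (length 2)
  F: 10 (length 2)
  E: 0101 (length 4)
  H: 0100 (length 4)
  J: 011 (length 3)
  D: 00 (length 2)
Average code length: 223/95 = 2.3474 bits/symbol


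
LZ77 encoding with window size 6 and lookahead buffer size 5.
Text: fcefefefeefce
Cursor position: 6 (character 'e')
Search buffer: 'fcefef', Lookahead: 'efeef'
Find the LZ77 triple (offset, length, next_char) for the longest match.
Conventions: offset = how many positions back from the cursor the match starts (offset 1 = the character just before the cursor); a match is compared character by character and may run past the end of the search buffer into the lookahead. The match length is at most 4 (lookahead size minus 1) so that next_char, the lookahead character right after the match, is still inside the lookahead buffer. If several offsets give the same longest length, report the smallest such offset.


Try each offset into the search buffer:
  offset=1 (pos 5, char 'f'): match length 0
  offset=2 (pos 4, char 'e'): match length 3
  offset=3 (pos 3, char 'f'): match length 0
  offset=4 (pos 2, char 'e'): match length 3
  offset=5 (pos 1, char 'c'): match length 0
  offset=6 (pos 0, char 'f'): match length 0
Longest match has length 3, found at offsets 2, 4; take the smallest, offset 2.
next_char = character at position 6 + 3 = 9 -> 'e'

Best match: offset=2, length=3 (matching 'efe' starting at position 4)
LZ77 triple: (2, 3, 'e')
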